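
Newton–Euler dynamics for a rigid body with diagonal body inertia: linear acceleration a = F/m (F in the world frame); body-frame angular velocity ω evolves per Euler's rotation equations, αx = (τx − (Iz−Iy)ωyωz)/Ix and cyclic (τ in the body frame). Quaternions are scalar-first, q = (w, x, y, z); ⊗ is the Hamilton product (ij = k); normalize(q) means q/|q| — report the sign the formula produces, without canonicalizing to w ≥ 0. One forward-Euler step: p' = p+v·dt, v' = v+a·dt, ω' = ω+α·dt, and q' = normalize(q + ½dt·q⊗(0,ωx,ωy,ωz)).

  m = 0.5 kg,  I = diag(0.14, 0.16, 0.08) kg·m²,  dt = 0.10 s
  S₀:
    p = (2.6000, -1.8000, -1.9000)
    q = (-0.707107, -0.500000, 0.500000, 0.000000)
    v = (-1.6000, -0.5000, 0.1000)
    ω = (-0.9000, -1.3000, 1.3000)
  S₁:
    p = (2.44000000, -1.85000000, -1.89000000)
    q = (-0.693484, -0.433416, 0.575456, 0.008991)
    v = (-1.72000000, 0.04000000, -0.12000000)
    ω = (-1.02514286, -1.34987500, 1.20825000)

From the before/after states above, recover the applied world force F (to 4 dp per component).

velocity change Δv = (-0.12000000, 0.54000000, -0.22000000)
applied force F = (-0.6000, 2.7000, -1.1000)

F = (-0.6000, 2.7000, -1.1000)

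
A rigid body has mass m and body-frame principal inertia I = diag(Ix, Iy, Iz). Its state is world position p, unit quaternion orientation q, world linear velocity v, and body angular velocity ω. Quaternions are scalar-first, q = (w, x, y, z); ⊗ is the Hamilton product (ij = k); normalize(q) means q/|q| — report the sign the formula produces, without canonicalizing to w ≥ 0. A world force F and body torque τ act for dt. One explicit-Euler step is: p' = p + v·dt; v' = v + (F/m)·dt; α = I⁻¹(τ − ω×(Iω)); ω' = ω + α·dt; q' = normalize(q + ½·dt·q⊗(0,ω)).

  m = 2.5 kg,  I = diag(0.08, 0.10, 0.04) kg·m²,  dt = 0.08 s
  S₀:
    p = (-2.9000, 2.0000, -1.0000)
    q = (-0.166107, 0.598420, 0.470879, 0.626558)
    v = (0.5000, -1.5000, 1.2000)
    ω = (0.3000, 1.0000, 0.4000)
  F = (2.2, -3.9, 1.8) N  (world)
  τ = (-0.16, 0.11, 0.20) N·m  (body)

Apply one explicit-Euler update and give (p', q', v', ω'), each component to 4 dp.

p' = (-2.8600, 1.8800, -0.9040)
q' = (-0.2019, 0.5783, 0.4617, 0.6415)
v' = (0.5704, -1.6248, 1.2576)
ω' = (0.1640, 1.0842, 0.7880)

new position p' = (-2.8600, 1.8800, -0.9040)
v' = v + a·dt = (0.5704, -1.6248, 1.2576)
ω×(Iω) gyroscopic = (-0.0240, 0.0048, 0.0060)
α = I⁻¹(τ − ω×Iω) = (-1.7000, 1.0520, 4.8500)
ω + α·dt = (0.1640, 1.0842, 0.7880)
2q̇ = q⊗(0,ω) = (-0.9010282, -0.4880385, -0.2175076, 0.3907135)
q + ½dt·q⊗(0,ω), renormalized = (-0.2019, 0.5783, 0.4617, 0.6415)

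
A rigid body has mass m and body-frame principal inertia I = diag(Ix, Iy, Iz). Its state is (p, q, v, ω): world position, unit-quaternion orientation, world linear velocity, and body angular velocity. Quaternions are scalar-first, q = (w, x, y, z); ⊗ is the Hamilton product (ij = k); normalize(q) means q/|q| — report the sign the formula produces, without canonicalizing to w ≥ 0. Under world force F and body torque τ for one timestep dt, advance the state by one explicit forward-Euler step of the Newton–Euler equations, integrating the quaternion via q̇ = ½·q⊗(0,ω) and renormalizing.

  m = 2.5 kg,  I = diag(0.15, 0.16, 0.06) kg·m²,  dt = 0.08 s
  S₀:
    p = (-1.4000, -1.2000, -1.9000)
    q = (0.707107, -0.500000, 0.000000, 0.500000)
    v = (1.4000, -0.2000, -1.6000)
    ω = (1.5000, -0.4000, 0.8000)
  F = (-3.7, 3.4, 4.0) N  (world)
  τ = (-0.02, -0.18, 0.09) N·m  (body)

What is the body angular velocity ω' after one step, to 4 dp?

ω' = (1.4723, -0.5440, 0.9280)

precession coupling ω×(Iω) = (0.0320, 0.1080, -0.0060)
α = I⁻¹(τ − ω×Iω) = (-0.3467, -1.8000, 1.6000)
ω + α·dt = (1.4723, -0.5440, 0.9280)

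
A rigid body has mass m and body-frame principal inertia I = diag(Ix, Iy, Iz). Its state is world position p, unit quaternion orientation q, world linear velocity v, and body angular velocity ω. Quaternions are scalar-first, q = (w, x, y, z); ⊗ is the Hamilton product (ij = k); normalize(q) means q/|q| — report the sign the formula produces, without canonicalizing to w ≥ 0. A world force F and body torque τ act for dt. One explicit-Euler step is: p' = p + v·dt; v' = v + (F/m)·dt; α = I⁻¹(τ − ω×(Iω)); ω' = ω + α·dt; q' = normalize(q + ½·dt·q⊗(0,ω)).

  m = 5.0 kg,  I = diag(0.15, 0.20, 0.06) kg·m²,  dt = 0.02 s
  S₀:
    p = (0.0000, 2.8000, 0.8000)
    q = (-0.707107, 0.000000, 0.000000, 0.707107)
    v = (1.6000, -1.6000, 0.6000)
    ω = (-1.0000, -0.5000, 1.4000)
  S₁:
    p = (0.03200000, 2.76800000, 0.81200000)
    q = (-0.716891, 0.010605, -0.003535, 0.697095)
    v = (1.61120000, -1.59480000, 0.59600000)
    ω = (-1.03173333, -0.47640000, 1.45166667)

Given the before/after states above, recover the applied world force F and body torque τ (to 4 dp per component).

velocity change Δv = (0.01120000, 0.00520000, -0.00400000)
applied force F = (2.8000, 1.3000, -1.0000)
Δω = ω₁−ω₀ = (-0.03173333, 0.02360000, 0.05166667)
precession coupling = (0.0980, -0.1260, 0.0250)
applied torque τ = (-0.1400, 0.1100, 0.1800)

F = (2.8000, 1.3000, -1.0000)
τ = (-0.1400, 0.1100, 0.1800)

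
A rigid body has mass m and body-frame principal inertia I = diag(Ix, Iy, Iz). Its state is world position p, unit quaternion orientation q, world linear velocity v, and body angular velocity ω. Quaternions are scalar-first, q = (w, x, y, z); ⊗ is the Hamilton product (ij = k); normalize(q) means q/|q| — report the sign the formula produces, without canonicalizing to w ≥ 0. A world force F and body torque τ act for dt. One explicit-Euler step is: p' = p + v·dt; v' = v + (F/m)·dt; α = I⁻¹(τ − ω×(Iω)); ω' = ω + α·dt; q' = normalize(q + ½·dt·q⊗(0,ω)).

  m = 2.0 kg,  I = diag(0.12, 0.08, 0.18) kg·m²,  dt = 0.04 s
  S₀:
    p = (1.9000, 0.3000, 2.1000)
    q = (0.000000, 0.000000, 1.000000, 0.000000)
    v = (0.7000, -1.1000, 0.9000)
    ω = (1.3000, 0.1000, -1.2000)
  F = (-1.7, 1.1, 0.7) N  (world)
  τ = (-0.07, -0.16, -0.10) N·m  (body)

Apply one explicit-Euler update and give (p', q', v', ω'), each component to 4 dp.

p' = (1.9280, 0.2560, 2.1360)
q' = (-0.0020, -0.0240, 0.9994, -0.0260)
v' = (0.6660, -1.0780, 0.9140)
ω' = (1.2807, -0.0268, -1.2211)

p + v·dt = (1.9280, 0.2560, 2.1360)
v' = v + a·dt = (0.6660, -1.0780, 0.9140)
precession coupling ω×(Iω) = (-0.0120, 0.0936, -0.0052)
(τ − ω×Iω)/I = (-0.4833, -3.1700, -0.5267)
ω + α·dt = (1.2807, -0.0268, -1.2211)
Hamilton product q⊗(0,ω) = (-0.1000000, -1.2000000, 0.0000000, -1.3000000)
q' = normalize(q + ½dt·q⊗(0,ω)) = (-0.0020, -0.0240, 0.9994, -0.0260)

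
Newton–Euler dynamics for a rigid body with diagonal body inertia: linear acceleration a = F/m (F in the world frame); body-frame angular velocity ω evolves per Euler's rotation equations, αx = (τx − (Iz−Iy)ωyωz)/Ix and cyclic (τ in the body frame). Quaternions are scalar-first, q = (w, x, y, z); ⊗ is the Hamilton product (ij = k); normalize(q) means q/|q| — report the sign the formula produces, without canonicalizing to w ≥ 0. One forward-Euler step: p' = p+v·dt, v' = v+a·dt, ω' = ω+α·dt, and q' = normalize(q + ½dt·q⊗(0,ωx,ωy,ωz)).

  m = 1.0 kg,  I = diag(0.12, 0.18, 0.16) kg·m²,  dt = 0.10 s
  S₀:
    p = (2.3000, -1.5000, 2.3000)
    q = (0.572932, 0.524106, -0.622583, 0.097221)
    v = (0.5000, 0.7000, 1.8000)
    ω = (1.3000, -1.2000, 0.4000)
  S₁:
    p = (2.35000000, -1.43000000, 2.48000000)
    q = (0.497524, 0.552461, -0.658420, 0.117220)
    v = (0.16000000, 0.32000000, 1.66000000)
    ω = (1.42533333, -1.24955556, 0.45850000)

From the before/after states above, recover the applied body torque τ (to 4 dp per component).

ω₁ − ω₀ = (0.12533333, -0.04955556, 0.05850000)
precession coupling = (0.0096, -0.0208, -0.0936)
I·α + gyro = (0.1600, -0.1100, 0.0000)

τ = (0.1600, -0.1100, 0.0000)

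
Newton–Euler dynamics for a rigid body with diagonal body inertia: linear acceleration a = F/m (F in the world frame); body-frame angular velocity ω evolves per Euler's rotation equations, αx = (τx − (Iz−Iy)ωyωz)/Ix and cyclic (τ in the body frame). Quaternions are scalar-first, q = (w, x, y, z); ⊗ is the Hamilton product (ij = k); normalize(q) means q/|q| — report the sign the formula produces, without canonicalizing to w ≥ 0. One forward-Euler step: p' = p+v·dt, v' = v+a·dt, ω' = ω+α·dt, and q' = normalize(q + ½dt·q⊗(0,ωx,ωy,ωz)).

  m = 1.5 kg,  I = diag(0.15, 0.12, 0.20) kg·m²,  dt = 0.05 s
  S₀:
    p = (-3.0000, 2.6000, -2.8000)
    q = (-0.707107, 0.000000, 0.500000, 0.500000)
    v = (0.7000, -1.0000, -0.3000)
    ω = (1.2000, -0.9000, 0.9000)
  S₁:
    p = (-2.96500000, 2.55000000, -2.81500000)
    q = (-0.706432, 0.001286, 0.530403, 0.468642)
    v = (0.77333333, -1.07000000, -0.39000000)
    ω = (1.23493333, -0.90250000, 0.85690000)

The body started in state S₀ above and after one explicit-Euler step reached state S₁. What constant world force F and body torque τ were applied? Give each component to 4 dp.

F = (2.2000, -2.1000, -2.7000)
τ = (0.0400, -0.0600, -0.1400)

Δω = ω₁−ω₀ = (0.03493333, -0.00250000, -0.04310000)
τ = I·(Δω/dt) + ω₀×(Iω₀) = (0.0400, -0.0600, -0.1400)
Δv = v₁−v₀ = (0.07333333, -0.07000000, -0.09000000)
applied force F = (2.2000, -2.1000, -2.7000)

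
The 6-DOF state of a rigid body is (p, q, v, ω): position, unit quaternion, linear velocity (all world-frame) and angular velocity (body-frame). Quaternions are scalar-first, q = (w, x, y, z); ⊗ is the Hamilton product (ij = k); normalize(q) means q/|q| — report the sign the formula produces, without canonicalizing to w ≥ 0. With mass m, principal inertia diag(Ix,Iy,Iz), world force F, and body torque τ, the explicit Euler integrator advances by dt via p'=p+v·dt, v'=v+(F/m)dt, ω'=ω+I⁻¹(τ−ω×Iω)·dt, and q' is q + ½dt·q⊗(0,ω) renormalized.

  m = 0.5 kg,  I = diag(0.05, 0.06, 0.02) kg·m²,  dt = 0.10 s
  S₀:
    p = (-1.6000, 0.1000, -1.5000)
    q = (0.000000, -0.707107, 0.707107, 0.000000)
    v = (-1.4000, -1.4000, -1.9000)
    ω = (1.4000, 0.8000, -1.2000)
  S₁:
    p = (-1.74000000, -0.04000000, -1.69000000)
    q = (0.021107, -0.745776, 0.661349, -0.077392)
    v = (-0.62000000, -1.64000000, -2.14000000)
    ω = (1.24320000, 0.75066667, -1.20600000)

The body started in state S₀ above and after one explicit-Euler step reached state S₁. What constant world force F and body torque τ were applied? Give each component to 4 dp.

Δω = ω₁−ω₀ = (-0.15680000, -0.04933333, -0.00600000)
precession coupling = (0.0384, -0.0504, 0.0112)
τ = I·(Δω/dt) + ω₀×(Iω₀) = (-0.0400, -0.0800, 0.0100)
velocity change Δv = (0.78000000, -0.24000000, -0.24000000)
F = m·Δv/dt = (3.9000, -1.2000, -1.2000)

F = (3.9000, -1.2000, -1.2000)
τ = (-0.0400, -0.0800, 0.0100)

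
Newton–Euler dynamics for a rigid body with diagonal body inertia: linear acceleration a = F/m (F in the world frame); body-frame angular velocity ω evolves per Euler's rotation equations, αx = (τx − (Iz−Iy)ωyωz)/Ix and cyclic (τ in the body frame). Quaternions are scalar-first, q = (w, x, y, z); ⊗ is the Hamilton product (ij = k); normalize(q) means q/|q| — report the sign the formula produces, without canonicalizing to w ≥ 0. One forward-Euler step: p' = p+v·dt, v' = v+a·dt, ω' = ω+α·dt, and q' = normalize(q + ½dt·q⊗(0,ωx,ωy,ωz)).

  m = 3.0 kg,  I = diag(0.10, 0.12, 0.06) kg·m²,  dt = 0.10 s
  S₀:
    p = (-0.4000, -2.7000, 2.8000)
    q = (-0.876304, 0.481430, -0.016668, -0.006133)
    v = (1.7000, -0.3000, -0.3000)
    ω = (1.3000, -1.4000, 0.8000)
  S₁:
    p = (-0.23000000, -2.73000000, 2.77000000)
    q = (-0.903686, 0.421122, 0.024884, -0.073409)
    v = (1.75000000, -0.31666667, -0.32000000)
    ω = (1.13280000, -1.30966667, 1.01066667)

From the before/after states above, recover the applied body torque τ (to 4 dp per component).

τ = (-0.1000, 0.1500, 0.0900)

rate change Δω = (-0.16720000, 0.09033333, 0.21066667)
ω₀×(Iω₀) = (0.0672, 0.0416, -0.0364)
applied torque τ = (-0.1000, 0.1500, 0.0900)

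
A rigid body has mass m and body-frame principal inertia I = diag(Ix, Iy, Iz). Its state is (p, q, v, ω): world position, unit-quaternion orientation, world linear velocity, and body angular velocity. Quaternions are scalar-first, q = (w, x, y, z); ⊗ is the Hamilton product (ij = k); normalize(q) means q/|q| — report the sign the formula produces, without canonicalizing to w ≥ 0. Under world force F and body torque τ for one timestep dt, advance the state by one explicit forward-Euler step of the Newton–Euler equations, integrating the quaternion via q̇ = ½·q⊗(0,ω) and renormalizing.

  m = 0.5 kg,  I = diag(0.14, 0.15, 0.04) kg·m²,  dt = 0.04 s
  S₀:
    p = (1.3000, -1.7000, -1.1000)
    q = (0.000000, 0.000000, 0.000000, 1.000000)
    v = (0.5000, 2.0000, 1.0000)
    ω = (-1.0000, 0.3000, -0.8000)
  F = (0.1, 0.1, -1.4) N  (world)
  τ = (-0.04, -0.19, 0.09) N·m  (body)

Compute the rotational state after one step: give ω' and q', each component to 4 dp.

ω' = (-1.0190, 0.2280, -0.7070)
q' = (0.0160, -0.0060, -0.0200, 0.9997)

precession coupling ω×(Iω) = (0.0264, 0.0800, -0.0030)
(τ − ω×Iω)/I = (-0.4743, -1.8000, 2.3250)
ω + α·dt = (-1.0190, 0.2280, -0.7070)
Hamilton product q⊗(0,ω) = (0.8000000, -0.3000000, -1.0000000, 0.0000000)
q' = normalize(q + ½dt·q⊗(0,ω)) = (0.0160, -0.0060, -0.0200, 0.9997)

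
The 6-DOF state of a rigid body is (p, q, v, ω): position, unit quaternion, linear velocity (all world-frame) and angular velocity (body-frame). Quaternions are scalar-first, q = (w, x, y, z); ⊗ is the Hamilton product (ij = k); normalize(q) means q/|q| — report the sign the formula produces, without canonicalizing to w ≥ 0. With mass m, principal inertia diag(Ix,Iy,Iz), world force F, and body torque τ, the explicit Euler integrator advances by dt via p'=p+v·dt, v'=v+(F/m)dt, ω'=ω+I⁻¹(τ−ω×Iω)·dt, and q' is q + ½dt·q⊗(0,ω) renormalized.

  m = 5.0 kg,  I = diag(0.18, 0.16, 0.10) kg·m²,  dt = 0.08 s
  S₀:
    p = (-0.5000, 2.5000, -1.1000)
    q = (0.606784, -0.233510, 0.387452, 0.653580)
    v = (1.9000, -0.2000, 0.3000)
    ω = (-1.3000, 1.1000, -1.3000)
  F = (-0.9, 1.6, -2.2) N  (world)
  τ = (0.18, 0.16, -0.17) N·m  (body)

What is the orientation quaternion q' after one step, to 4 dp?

2q̇ = q⊗(0,ω) = (0.1198938, -2.0114448, -0.4857546, -0.5419926)
q + ½dt·q⊗(0,ω), renormalized = (0.6093, -0.3128, 0.3667, 0.6296)

q' = (0.6093, -0.3128, 0.3667, 0.6296)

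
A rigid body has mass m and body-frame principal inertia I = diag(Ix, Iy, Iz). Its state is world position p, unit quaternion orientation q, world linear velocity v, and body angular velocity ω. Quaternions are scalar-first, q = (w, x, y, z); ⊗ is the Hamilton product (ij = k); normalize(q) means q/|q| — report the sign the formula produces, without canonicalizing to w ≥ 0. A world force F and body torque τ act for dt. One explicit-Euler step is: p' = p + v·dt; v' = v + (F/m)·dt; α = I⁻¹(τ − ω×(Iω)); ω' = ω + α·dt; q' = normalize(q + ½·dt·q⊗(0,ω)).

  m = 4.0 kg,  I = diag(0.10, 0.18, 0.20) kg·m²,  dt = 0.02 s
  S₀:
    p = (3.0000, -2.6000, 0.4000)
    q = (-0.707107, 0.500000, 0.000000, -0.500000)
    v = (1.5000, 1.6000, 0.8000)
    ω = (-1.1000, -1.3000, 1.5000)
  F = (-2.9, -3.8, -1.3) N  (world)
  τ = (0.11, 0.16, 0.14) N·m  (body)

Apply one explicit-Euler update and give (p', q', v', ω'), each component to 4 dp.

(τ − ω×Iω)/I = (1.4900, -0.0278, 0.1280)
ω' = ω + α·dt = (-1.0702, -1.3006, 1.5026)
Hamilton product q⊗(0,ω) = (1.3000000, 0.1278177, 0.7192391, -1.7106605)
updated quaternion q' = (-0.6939, 0.5011, 0.0072, -0.5170)
a = (-0.7250, -0.9500, -0.3250)
p' = p + v·dt = (3.0300, -2.5680, 0.4160)
new velocity v' = (1.4855, 1.5810, 0.7935)

p' = (3.0300, -2.5680, 0.4160)
q' = (-0.6939, 0.5011, 0.0072, -0.5170)
v' = (1.4855, 1.5810, 0.7935)
ω' = (-1.0702, -1.3006, 1.5026)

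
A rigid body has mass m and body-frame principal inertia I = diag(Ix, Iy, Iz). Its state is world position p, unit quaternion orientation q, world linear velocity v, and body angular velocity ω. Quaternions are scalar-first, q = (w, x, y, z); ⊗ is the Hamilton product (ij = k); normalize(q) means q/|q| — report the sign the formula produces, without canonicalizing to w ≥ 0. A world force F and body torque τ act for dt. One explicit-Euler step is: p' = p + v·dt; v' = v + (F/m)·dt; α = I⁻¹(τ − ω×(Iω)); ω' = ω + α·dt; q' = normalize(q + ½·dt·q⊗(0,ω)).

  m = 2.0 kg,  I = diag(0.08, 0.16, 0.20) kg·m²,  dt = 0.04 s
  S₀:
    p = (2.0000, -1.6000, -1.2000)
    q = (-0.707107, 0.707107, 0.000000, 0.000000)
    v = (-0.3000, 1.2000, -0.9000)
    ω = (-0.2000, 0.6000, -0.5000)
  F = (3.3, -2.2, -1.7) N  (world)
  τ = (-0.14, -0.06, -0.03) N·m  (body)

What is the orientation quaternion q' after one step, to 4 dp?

q' = (-0.7042, 0.7098, -0.0014, 0.0156)

2q̇ = q⊗(0,ω) = (0.1414214, 0.1414214, -0.0707107, 0.7778177)
q + ½dt·q⊗(0,ω), renormalized = (-0.7042, 0.7098, -0.0014, 0.0156)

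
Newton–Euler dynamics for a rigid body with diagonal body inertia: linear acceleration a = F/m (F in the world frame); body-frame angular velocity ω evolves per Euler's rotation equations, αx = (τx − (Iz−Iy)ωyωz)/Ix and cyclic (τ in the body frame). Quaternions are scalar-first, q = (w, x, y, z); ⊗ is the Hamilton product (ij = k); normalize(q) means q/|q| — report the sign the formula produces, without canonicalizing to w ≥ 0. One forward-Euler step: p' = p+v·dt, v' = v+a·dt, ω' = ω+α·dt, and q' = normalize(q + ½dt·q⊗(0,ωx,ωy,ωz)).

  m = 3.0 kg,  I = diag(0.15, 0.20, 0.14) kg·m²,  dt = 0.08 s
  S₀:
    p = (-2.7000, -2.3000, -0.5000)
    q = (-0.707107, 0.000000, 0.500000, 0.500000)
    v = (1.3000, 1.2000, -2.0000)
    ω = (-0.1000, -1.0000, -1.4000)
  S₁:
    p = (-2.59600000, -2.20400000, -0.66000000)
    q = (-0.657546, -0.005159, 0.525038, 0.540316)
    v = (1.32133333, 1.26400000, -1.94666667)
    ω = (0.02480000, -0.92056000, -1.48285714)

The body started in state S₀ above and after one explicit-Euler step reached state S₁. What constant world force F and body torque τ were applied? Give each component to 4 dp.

F = (0.8000, 2.4000, 2.0000)
τ = (0.1500, 0.2000, -0.1400)

Δv = v₁−v₀ = (0.02133333, 0.06400000, 0.05333333)
applied force F = (0.8000, 2.4000, 2.0000)
ω₁ − ω₀ = (0.12480000, 0.07944000, -0.08285714)
precession coupling = (-0.0840, 0.0014, 0.0050)
I·α + gyro = (0.1500, 0.2000, -0.1400)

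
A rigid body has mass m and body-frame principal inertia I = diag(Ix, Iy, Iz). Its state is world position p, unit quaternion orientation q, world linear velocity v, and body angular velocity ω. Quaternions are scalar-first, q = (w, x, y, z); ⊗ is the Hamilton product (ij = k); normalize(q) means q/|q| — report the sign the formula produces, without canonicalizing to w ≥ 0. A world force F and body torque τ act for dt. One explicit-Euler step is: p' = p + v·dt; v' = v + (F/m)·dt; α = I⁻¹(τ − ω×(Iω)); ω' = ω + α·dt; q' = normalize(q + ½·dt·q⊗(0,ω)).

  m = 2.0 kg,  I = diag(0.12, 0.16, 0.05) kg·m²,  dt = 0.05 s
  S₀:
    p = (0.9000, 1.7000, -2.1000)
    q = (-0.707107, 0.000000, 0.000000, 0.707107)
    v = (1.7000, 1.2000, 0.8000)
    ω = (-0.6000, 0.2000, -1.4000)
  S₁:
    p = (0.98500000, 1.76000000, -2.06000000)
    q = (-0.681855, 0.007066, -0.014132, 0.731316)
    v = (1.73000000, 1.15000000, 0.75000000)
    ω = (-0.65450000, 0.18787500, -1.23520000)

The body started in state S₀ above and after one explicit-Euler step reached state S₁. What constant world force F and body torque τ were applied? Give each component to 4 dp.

F = (1.2000, -2.0000, -2.0000)
τ = (-0.1000, 0.0200, 0.1600)

Δω = ω₁−ω₀ = (-0.05450000, -0.01212500, 0.16480000)
ω₀×(Iω₀) = (0.0308, 0.0588, -0.0048)
applied torque τ = (-0.1000, 0.0200, 0.1600)
v₁ − v₀ = (0.03000000, -0.05000000, -0.05000000)
m·(v₁−v₀)/dt = (1.2000, -2.0000, -2.0000)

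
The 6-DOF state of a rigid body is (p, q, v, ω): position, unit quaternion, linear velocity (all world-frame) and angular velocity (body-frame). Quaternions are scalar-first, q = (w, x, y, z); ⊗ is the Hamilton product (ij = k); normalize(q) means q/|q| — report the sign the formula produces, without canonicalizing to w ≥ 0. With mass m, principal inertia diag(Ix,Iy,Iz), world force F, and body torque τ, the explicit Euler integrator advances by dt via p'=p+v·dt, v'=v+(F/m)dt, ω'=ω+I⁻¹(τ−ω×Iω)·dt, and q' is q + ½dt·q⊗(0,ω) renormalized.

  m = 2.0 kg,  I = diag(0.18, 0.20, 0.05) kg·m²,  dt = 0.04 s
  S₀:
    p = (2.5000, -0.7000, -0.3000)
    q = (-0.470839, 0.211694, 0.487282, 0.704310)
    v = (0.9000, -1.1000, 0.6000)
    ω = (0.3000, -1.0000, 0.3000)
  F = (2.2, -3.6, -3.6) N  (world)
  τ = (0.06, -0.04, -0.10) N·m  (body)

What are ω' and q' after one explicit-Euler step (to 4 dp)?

ω' = (0.3033, -1.0103, 0.2248)
q' = (-0.4665, 0.2258, 0.4995, 0.6942)

(τ − ω×Iω)/I = (0.0833, -0.2585, -1.8800)
ω' = ω + α·dt = (0.3033, -1.0103, 0.2248)
Hamilton product q⊗(0,ω) = (0.2124808, 0.7092429, 0.6186238, -0.4991303)
q + ½dt·q⊗(0,ω), renormalized = (-0.4665, 0.2258, 0.4995, 0.6942)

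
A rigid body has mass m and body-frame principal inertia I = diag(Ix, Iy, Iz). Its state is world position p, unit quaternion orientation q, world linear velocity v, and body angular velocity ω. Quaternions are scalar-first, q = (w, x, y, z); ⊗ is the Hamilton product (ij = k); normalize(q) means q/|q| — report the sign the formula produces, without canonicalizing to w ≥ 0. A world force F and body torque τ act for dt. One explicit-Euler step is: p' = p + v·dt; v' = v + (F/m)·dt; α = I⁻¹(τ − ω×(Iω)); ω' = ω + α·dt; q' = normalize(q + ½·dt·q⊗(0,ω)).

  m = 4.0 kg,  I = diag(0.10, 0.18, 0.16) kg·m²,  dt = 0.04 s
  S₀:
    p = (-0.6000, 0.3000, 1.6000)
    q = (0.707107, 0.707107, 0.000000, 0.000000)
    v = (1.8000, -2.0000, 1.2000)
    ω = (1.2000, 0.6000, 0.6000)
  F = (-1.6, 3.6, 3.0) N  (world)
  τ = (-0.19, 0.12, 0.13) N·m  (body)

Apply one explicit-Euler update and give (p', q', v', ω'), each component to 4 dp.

p' = (-0.5280, 0.2200, 1.6480)
q' = (0.6898, 0.7238, 0.0000, 0.0170)
v' = (1.7840, -1.9640, 1.2300)
ω' = (1.1269, 0.6363, 0.6181)

linear accel F/m = (-0.4000, 0.9000, 0.7500)
p + v·dt = (-0.5280, 0.2200, 1.6480)
v' = v + a·dt = (1.7840, -1.9640, 1.2300)
gyro term ω×Iω = (-0.0072, -0.0432, 0.0576)
angular accel α = (-1.8280, 0.9067, 0.4525)
ω + α·dt = (1.1269, 0.6363, 0.6181)
q⊗(0,ω) = (-0.8485284, 0.8485284, 0.0000000, 0.8485284)
updated quaternion q' = (0.6898, 0.7238, 0.0000, 0.0170)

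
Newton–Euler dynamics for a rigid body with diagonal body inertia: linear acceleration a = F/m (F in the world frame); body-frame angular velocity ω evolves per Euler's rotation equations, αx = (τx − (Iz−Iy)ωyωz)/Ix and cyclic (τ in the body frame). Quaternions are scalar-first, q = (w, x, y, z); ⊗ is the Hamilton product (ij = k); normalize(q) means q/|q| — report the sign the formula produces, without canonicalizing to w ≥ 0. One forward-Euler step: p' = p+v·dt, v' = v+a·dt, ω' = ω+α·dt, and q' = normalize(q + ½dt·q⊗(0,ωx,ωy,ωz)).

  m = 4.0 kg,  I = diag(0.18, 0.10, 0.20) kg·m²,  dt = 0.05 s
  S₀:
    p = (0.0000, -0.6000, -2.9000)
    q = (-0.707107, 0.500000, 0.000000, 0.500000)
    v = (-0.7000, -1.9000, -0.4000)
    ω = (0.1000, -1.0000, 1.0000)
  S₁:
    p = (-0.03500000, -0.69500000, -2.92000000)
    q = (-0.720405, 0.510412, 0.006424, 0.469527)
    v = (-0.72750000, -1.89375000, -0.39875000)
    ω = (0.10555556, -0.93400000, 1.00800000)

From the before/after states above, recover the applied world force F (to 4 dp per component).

Δv = v₁−v₀ = (-0.02750000, 0.00625000, 0.00125000)
applied force F = (-2.2000, 0.5000, 0.1000)

F = (-2.2000, 0.5000, 0.1000)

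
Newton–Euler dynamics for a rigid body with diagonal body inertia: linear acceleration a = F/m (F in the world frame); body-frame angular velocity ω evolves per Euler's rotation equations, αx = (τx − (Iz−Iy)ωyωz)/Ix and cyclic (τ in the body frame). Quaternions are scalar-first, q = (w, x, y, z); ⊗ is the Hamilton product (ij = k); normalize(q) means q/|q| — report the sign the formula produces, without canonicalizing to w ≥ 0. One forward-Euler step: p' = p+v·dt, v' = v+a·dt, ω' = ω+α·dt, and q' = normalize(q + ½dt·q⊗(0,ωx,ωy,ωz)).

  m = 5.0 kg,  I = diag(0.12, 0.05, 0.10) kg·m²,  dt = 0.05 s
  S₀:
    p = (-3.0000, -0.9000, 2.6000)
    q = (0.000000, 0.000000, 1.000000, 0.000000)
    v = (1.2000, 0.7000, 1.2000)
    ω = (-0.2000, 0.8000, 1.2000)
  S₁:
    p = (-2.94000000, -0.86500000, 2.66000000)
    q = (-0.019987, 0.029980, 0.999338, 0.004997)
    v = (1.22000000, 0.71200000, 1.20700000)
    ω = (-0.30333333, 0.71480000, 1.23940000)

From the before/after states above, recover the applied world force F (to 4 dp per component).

F = (2.0000, 1.2000, 0.7000)

Δv = v₁−v₀ = (0.02000000, 0.01200000, 0.00700000)
m·(v₁−v₀)/dt = (2.0000, 1.2000, 0.7000)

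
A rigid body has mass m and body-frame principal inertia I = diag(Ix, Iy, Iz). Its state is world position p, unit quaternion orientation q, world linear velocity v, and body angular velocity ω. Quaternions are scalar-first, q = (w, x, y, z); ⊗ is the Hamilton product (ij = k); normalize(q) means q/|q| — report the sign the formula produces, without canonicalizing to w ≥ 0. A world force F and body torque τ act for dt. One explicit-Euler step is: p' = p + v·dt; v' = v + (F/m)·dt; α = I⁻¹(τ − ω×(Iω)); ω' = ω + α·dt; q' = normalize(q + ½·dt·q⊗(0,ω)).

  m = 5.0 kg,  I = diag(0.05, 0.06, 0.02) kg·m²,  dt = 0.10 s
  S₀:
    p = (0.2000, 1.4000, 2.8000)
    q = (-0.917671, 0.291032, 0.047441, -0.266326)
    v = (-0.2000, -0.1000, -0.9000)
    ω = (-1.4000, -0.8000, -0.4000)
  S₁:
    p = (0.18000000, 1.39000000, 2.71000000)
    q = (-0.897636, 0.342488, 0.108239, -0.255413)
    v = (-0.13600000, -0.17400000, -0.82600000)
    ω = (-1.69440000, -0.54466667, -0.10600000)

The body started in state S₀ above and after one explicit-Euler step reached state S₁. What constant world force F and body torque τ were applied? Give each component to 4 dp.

Δω = ω₁−ω₀ = (-0.29440000, 0.25533333, 0.29400000)
gyro term ω₀×Iω₀ = (-0.0128, 0.0168, 0.0112)
applied torque τ = (-0.1600, 0.1700, 0.0700)
velocity change Δv = (0.06400000, -0.07400000, 0.07400000)
F = m·Δv/dt = (3.2000, -3.7000, 3.7000)

F = (3.2000, -3.7000, 3.7000)
τ = (-0.1600, 0.1700, 0.0700)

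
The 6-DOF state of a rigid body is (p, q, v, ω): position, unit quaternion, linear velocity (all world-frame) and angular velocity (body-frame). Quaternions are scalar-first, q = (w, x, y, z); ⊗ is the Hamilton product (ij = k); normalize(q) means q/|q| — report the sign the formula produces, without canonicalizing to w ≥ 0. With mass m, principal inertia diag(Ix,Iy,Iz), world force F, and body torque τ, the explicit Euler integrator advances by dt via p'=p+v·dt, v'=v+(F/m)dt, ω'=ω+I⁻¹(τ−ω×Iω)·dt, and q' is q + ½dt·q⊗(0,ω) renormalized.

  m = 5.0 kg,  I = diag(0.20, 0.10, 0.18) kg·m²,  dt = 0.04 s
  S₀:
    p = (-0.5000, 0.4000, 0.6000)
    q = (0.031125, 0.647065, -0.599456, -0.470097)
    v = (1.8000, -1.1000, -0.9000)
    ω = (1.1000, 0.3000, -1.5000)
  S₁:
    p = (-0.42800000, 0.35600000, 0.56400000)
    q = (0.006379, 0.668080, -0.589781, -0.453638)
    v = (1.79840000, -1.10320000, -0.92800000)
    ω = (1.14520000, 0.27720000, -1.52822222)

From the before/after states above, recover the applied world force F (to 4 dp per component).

F = (-0.2000, -0.4000, -3.5000)

Δv = v₁−v₀ = (-0.00160000, -0.00320000, -0.02800000)
m·(v₁−v₀)/dt = (-0.2000, -0.4000, -3.5000)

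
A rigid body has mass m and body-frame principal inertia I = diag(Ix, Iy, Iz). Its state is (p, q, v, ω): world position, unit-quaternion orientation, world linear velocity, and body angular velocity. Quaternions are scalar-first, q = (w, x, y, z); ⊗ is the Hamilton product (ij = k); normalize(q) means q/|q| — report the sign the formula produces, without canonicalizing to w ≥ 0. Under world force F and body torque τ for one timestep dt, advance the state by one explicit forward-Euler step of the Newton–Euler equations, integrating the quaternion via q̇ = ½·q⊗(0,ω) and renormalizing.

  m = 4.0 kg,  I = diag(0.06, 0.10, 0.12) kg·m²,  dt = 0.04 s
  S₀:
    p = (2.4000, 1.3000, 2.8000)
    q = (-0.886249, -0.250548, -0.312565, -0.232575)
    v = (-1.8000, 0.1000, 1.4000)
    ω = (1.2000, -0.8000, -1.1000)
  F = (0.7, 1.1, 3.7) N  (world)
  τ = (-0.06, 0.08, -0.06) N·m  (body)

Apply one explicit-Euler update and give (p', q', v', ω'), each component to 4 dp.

α = I⁻¹(τ − ω×Iω) = (-1.2933, 0.0080, -0.1800)
ω' = ω + α·dt = (1.1483, -0.7997, -1.1072)
q⊗(0,ω) = (-0.2052269, -0.9057373, 0.1543064, 1.5503903)
q' = normalize(q + ½dt·q⊗(0,ω)) = (-0.8898, -0.2685, -0.3093, -0.2014)
p + v·dt = (2.3280, 1.3040, 2.8560)
v + (F/m)dt = (-1.7930, 0.1110, 1.4370)

p' = (2.3280, 1.3040, 2.8560)
q' = (-0.8898, -0.2685, -0.3093, -0.2014)
v' = (-1.7930, 0.1110, 1.4370)
ω' = (1.1483, -0.7997, -1.1072)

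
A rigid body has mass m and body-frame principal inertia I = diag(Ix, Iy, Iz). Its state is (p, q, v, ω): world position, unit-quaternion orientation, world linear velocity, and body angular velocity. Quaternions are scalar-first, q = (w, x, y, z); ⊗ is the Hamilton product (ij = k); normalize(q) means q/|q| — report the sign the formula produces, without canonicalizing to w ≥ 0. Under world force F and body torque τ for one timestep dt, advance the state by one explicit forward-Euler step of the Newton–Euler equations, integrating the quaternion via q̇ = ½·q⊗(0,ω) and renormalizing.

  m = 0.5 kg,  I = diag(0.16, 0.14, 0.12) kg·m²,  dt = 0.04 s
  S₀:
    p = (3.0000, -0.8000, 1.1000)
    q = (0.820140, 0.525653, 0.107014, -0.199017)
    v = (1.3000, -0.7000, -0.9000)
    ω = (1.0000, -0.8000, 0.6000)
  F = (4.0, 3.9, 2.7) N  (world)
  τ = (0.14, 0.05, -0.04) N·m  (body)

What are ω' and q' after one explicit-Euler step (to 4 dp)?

ω' = (1.0326, -0.7926, 0.5813)
q' = (0.8134, 0.5399, 0.0836, -0.1996)

precession coupling ω×(Iω) = (0.0096, 0.0240, 0.0160)
α = I⁻¹(τ − ω×Iω) = (0.8150, 0.1857, -0.4667)
new body rate ω' = (1.0326, -0.7926, 0.5813)
2q̇ = q⊗(0,ω) = (-0.3206316, 0.7251348, -1.1705208, -0.0354524)
q' = normalize(q + ½dt·q⊗(0,ω)) = (0.8134, 0.5399, 0.0836, -0.1996)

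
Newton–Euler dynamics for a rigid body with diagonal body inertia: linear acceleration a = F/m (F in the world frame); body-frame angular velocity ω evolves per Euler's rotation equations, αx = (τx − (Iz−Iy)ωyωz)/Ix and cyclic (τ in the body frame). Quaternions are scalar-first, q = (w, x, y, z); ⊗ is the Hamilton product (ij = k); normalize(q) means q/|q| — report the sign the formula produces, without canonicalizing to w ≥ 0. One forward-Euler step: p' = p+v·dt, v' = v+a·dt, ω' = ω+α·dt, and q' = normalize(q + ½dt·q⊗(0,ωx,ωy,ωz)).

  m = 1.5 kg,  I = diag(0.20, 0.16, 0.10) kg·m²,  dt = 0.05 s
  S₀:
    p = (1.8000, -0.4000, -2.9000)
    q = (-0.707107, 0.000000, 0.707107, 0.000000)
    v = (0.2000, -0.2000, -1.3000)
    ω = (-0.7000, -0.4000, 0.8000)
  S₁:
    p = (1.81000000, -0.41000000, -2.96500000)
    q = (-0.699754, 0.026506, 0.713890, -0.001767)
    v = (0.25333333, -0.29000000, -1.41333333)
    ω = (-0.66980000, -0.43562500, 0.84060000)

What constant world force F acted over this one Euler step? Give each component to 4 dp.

F = (1.6000, -2.7000, -3.4000)

v₁ − v₀ = (0.05333333, -0.09000000, -0.11333333)
F = m·Δv/dt = (1.6000, -2.7000, -3.4000)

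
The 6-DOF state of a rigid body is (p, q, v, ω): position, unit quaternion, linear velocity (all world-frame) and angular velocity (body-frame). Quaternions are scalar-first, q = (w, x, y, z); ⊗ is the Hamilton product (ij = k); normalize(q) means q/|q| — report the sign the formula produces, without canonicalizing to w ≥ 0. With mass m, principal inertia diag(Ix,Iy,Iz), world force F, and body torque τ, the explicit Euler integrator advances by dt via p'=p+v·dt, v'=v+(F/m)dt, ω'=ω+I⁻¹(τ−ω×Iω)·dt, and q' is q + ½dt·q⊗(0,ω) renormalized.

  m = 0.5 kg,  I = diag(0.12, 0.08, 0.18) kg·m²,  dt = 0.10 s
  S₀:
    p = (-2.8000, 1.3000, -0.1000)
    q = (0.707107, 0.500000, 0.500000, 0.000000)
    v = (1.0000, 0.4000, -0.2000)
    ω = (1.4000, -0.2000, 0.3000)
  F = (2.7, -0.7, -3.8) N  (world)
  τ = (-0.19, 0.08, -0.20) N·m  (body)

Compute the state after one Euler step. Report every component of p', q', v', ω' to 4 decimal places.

p' = (-2.7000, 1.3400, -0.1200)
q' = (0.6753, 0.5555, 0.4842, -0.0293)
v' = (1.5400, 0.2600, -0.9600)
ω' = (1.2467, -0.0685, 0.1827)

p + v·dt = (-2.7000, 1.3400, -0.1200)
v' = v + a·dt = (1.5400, 0.2600, -0.9600)
precession coupling ω×(Iω) = (-0.0060, -0.0252, 0.0112)
angular accel α = (-1.5333, 1.3150, -1.1733)
new body rate ω' = (1.2467, -0.0685, 0.1827)
q⊗(0,ω) = (-0.6000000, 1.1399498, -0.2914214, -0.5878679)
q' = normalize(q + ½dt·q⊗(0,ω)) = (0.6753, 0.5555, 0.4842, -0.0293)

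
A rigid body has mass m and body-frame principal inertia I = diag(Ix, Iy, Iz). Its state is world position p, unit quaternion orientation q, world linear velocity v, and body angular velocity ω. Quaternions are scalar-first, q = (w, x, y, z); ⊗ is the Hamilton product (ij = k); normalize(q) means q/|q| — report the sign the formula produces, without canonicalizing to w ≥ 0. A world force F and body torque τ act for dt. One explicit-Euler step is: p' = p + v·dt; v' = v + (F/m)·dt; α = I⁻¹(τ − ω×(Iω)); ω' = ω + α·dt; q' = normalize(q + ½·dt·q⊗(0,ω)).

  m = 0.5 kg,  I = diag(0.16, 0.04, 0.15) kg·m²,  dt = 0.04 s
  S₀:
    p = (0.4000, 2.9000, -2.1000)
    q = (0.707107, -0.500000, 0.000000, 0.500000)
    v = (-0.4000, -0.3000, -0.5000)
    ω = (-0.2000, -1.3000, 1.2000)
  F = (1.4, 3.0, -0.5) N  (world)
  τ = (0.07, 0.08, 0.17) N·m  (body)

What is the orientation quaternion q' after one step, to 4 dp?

2q̇ = q⊗(0,ω) = (-0.7000000, 0.5085786, -0.4192391, 1.4985284)
q' = normalize(q + ½dt·q⊗(0,ω)) = (0.6927, -0.4895, -0.0084, 0.5296)

q' = (0.6927, -0.4895, -0.0084, 0.5296)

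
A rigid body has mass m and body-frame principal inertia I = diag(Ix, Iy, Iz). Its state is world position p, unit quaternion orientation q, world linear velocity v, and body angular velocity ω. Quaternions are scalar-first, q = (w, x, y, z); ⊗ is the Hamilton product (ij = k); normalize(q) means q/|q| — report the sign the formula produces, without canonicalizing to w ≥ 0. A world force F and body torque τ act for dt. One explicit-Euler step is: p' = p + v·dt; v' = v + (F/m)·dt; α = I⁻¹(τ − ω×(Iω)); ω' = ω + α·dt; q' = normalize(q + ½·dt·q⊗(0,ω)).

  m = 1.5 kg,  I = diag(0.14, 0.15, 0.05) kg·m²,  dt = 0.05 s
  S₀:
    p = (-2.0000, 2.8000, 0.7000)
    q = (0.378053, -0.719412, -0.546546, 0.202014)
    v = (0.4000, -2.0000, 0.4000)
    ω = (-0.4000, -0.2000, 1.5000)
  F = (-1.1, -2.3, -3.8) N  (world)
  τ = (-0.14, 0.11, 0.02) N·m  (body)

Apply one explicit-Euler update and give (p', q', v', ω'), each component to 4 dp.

p' = (-1.9800, 2.7000, 0.7200)
q' = (0.3603, -0.7421, -0.5231, 0.2142)
v' = (0.3633, -2.0767, 0.2733)
ω' = (-0.4607, -0.1453, 1.5192)

p + v·dt = (-1.9800, 2.7000, 0.7200)
v' = v + a·dt = (0.3633, -2.0767, 0.2733)
gyro term ω×Iω = (0.0300, -0.0540, 0.0008)
α = I⁻¹(τ − ω×Iω) = (-1.2143, 1.0933, 0.3840)
ω + α·dt = (-0.4607, -0.1453, 1.5192)
q⊗(0,ω) = (-0.7000950, -0.9306374, 0.9227018, 0.4923435)
updated quaternion q' = (0.3603, -0.7421, -0.5231, 0.2142)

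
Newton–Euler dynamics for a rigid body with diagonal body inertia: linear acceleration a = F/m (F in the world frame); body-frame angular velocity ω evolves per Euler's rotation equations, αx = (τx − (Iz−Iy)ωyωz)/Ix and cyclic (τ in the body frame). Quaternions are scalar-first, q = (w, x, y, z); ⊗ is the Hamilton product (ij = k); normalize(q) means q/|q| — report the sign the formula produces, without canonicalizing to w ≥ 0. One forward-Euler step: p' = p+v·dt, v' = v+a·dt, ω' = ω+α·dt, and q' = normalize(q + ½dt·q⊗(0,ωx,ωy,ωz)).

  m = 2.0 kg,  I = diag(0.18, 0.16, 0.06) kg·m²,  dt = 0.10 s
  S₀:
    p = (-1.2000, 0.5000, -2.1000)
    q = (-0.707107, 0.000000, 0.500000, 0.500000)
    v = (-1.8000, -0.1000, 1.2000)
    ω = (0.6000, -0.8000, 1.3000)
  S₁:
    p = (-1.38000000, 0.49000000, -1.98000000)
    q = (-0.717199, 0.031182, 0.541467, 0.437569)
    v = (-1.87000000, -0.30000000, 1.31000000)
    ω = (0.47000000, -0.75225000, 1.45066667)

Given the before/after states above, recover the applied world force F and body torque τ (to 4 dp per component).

F = (-1.4000, -4.0000, 2.2000)
τ = (-0.1300, 0.1700, 0.1000)

rate change Δω = (-0.13000000, 0.04775000, 0.15066667)
gyro term ω₀×Iω₀ = (0.1040, 0.0936, 0.0096)
applied torque τ = (-0.1300, 0.1700, 0.1000)
Δv = v₁−v₀ = (-0.07000000, -0.20000000, 0.11000000)
m·(v₁−v₀)/dt = (-1.4000, -4.0000, 2.2000)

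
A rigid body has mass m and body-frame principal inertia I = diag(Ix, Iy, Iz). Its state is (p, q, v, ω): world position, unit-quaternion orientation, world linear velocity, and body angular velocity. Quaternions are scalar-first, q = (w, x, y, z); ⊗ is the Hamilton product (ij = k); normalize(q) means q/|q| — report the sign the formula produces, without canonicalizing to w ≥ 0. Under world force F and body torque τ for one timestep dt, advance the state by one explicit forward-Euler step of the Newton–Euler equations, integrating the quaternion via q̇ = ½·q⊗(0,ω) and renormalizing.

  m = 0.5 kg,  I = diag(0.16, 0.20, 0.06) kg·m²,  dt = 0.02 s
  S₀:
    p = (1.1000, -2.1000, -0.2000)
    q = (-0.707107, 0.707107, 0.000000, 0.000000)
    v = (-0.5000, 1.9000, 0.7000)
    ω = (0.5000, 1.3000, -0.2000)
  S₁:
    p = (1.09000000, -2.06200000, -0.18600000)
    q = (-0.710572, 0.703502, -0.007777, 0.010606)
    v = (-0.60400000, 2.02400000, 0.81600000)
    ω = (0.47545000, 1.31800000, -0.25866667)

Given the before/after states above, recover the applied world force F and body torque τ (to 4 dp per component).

Δv = v₁−v₀ = (-0.10400000, 0.12400000, 0.11600000)
applied force F = (-2.6000, 3.1000, 2.9000)
Δω = ω₁−ω₀ = (-0.02455000, 0.01800000, -0.05866667)
gyro term ω₀×Iω₀ = (0.0364, -0.0100, 0.0260)
τ = I·(Δω/dt) + ω₀×(Iω₀) = (-0.1600, 0.1700, -0.1500)

F = (-2.6000, 3.1000, 2.9000)
τ = (-0.1600, 0.1700, -0.1500)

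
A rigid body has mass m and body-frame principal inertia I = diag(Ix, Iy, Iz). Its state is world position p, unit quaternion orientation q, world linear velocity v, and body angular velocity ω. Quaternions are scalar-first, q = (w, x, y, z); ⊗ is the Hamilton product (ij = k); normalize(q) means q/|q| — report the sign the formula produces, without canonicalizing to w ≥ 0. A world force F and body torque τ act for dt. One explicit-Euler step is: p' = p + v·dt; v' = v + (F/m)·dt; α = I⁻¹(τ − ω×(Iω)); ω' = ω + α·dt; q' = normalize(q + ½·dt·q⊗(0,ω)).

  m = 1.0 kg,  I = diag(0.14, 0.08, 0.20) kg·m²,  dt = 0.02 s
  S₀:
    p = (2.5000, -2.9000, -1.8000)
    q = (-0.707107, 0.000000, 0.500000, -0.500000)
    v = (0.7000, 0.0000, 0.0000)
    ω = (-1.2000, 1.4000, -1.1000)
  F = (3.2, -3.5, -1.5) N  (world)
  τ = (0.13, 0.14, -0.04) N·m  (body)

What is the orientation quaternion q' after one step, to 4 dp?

q' = (-0.7194, 0.0100, 0.4960, -0.4861)

2q̇ = q⊗(0,ω) = (-1.2500000, 0.9985284, -0.3899498, 1.3778177)
updated quaternion q' = (-0.7194, 0.0100, 0.4960, -0.4861)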